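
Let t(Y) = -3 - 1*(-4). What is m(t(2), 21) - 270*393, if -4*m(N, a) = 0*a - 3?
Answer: -424437/4 ≈ -1.0611e+5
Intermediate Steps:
t(Y) = 1 (t(Y) = -3 + 4 = 1)
m(N, a) = ¾ (m(N, a) = -(0*a - 3)/4 = -(0 - 3)/4 = -¼*(-3) = ¾)
m(t(2), 21) - 270*393 = ¾ - 270*393 = ¾ - 106110 = -424437/4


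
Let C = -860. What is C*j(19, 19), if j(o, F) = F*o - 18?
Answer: -294980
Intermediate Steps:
j(o, F) = -18 + F*o
C*j(19, 19) = -860*(-18 + 19*19) = -860*(-18 + 361) = -860*343 = -294980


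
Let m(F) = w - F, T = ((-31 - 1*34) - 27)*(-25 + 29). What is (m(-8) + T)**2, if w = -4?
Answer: 132496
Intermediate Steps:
T = -368 (T = ((-31 - 34) - 27)*4 = (-65 - 27)*4 = -92*4 = -368)
m(F) = -4 - F
(m(-8) + T)**2 = ((-4 - 1*(-8)) - 368)**2 = ((-4 + 8) - 368)**2 = (4 - 368)**2 = (-364)**2 = 132496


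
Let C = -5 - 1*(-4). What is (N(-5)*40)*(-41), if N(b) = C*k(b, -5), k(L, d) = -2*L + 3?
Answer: 21320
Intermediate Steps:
C = -1 (C = -5 + 4 = -1)
k(L, d) = 3 - 2*L
N(b) = -3 + 2*b (N(b) = -(3 - 2*b) = -3 + 2*b)
(N(-5)*40)*(-41) = ((-3 + 2*(-5))*40)*(-41) = ((-3 - 10)*40)*(-41) = -13*40*(-41) = -520*(-41) = 21320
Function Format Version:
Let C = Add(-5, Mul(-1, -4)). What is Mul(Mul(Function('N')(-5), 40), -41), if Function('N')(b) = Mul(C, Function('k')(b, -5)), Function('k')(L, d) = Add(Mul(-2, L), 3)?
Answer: 21320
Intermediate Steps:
C = -1 (C = Add(-5, 4) = -1)
Function('k')(L, d) = Add(3, Mul(-2, L))
Function('N')(b) = Add(-3, Mul(2, b)) (Function('N')(b) = Mul(-1, Add(3, Mul(-2, b))) = Add(-3, Mul(2, b)))
Mul(Mul(Function('N')(-5), 40), -41) = Mul(Mul(Add(-3, Mul(2, -5)), 40), -41) = Mul(Mul(Add(-3, -10), 40), -41) = Mul(Mul(-13, 40), -41) = Mul(-520, -41) = 21320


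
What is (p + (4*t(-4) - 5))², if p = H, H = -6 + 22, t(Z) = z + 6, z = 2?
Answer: 1849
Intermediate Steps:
t(Z) = 8 (t(Z) = 2 + 6 = 8)
H = 16
p = 16
(p + (4*t(-4) - 5))² = (16 + (4*8 - 5))² = (16 + (32 - 5))² = (16 + 27)² = 43² = 1849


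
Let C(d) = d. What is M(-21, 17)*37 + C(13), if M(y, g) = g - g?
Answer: 13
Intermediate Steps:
M(y, g) = 0
M(-21, 17)*37 + C(13) = 0*37 + 13 = 0 + 13 = 13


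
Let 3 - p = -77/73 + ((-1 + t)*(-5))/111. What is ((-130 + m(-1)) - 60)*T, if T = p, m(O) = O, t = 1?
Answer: -56536/73 ≈ -774.47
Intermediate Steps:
p = 296/73 (p = 3 - (-77/73 + ((-1 + 1)*(-5))/111) = 3 - (-77*1/73 + (0*(-5))*(1/111)) = 3 - (-77/73 + 0*(1/111)) = 3 - (-77/73 + 0) = 3 - 1*(-77/73) = 3 + 77/73 = 296/73 ≈ 4.0548)
T = 296/73 ≈ 4.0548
((-130 + m(-1)) - 60)*T = ((-130 - 1) - 60)*(296/73) = (-131 - 60)*(296/73) = -191*296/73 = -56536/73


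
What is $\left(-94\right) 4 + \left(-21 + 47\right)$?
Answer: $-350$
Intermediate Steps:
$\left(-94\right) 4 + \left(-21 + 47\right) = -376 + 26 = -350$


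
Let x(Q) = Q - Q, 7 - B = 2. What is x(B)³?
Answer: 0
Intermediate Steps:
B = 5 (B = 7 - 1*2 = 7 - 2 = 5)
x(Q) = 0
x(B)³ = 0³ = 0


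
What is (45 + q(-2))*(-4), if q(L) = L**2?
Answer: -196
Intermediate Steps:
(45 + q(-2))*(-4) = (45 + (-2)**2)*(-4) = (45 + 4)*(-4) = 49*(-4) = -196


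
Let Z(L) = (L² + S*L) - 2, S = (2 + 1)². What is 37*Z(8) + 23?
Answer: 4981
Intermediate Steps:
S = 9 (S = 3² = 9)
Z(L) = -2 + L² + 9*L (Z(L) = (L² + 9*L) - 2 = -2 + L² + 9*L)
37*Z(8) + 23 = 37*(-2 + 8² + 9*8) + 23 = 37*(-2 + 64 + 72) + 23 = 37*134 + 23 = 4958 + 23 = 4981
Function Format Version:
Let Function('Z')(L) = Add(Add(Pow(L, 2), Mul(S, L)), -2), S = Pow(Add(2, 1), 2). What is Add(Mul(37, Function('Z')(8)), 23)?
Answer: 4981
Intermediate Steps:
S = 9 (S = Pow(3, 2) = 9)
Function('Z')(L) = Add(-2, Pow(L, 2), Mul(9, L)) (Function('Z')(L) = Add(Add(Pow(L, 2), Mul(9, L)), -2) = Add(-2, Pow(L, 2), Mul(9, L)))
Add(Mul(37, Function('Z')(8)), 23) = Add(Mul(37, Add(-2, Pow(8, 2), Mul(9, 8))), 23) = Add(Mul(37, Add(-2, 64, 72)), 23) = Add(Mul(37, 134), 23) = Add(4958, 23) = 4981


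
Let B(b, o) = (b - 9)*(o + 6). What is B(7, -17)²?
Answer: 484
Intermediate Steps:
B(b, o) = (-9 + b)*(6 + o)
B(7, -17)² = (-54 - 9*(-17) + 6*7 + 7*(-17))² = (-54 + 153 + 42 - 119)² = 22² = 484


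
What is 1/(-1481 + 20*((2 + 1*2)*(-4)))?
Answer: -1/1801 ≈ -0.00055525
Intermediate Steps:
1/(-1481 + 20*((2 + 1*2)*(-4))) = 1/(-1481 + 20*((2 + 2)*(-4))) = 1/(-1481 + 20*(4*(-4))) = 1/(-1481 + 20*(-16)) = 1/(-1481 - 320) = 1/(-1801) = -1/1801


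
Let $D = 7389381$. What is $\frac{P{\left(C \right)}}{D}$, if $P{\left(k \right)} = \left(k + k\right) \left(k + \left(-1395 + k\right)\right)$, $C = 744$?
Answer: $\frac{46128}{2463127} \approx 0.018727$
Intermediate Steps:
$P{\left(k \right)} = 2 k \left(-1395 + 2 k\right)$
$\frac{P{\left(C \right)}}{D} = \frac{2 \cdot 744 \left(-1395 + 2 \cdot 744\right)}{7389381} = 2 \cdot 744 \left(-1395 + 1488\right) \frac{1}{7389381} = 2 \cdot 744 \cdot 93 \cdot \frac{1}{7389381} = 138384 \cdot \frac{1}{7389381} = \frac{46128}{2463127}$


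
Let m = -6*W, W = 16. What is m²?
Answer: 9216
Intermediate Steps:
m = -96 (m = -6*16 = -96)
m² = (-96)² = 9216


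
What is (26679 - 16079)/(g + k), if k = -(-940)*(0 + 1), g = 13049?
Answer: 10600/13989 ≈ 0.75774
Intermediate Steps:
k = 940 (k = -(-940) = -94*(-10) = 940)
(26679 - 16079)/(g + k) = (26679 - 16079)/(13049 + 940) = 10600/13989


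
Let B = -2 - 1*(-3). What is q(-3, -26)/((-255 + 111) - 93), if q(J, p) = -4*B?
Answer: 4/237 ≈ 0.016878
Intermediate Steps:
B = 1 (B = -2 + 3 = 1)
q(J, p) = -4 (q(J, p) = -4*1 = -4)
q(-3, -26)/((-255 + 111) - 93) = -4/((-255 + 111) - 93) = -4/(-144 - 93) = -4/(-237) = -4*(-1/237) = 4/237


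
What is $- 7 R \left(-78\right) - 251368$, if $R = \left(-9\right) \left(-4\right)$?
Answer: $-231712$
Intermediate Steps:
$R = 36$
$- 7 R \left(-78\right) - 251368 = \left(-7\right) 36 \left(-78\right) - 251368 = \left(-252\right) \left(-78\right) - 251368 = 19656 - 251368 = -231712$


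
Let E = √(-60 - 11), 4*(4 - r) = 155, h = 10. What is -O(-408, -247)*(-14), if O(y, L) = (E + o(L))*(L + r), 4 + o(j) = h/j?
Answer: 3936611/247 - 7889*I*√71/2 ≈ 15938.0 - 33237.0*I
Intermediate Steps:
r = -139/4 (r = 4 - ¼*155 = 4 - 155/4 = -139/4 ≈ -34.750)
E = I*√71 (E = √(-71) = I*√71 ≈ 8.4261*I)
o(j) = -4 + 10/j
O(y, L) = (-139/4 + L)*(-4 + 10/L + I*√71) (O(y, L) = (I*√71 + (-4 + 10/L))*(L - 139/4) = (-4 + 10/L + I*√71)*(-139/4 + L) = (-139/4 + L)*(-4 + 10/L + I*√71))
-O(-408, -247)*(-14) = -(149 - 4*(-247) - 695/2/(-247) - 139*I*√71/4 + I*(-247)*√71)*(-14) = -(149 + 988 - 695/2*(-1/247) - 139*I*√71/4 - 247*I*√71)*(-14) = -(149 + 988 + 695/494 - 139*I*√71/4 - 247*I*√71)*(-14) = -(562373/494 - 1127*I*√71/4)*(-14) = -(-3936611/247 + 7889*I*√71/2) = 3936611/247 - 7889*I*√71/2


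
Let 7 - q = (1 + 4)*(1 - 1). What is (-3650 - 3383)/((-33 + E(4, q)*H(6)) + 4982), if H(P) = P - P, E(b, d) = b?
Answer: -7033/4949 ≈ -1.4211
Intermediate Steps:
q = 7 (q = 7 - (1 + 4)*(1 - 1) = 7 - 5*0 = 7 - 1*0 = 7 + 0 = 7)
H(P) = 0
(-3650 - 3383)/((-33 + E(4, q)*H(6)) + 4982) = (-3650 - 3383)/((-33 + 4*0) + 4982) = -7033/((-33 + 0) + 4982) = -7033/(-33 + 4982) = -7033/4949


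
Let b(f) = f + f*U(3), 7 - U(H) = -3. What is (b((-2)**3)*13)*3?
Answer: -3432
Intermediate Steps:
U(H) = 10 (U(H) = 7 - 1*(-3) = 7 + 3 = 10)
b(f) = 11*f (b(f) = f + f*10 = f + 10*f = 11*f)
(b((-2)**3)*13)*3 = ((11*(-2)**3)*13)*3 = ((11*(-8))*13)*3 = -88*13*3 = -1144*3 = -3432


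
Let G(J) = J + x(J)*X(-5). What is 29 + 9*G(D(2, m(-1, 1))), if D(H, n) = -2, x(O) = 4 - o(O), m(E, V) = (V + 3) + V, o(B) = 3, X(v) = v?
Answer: -34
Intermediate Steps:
m(E, V) = 3 + 2*V (m(E, V) = (3 + V) + V = 3 + 2*V)
x(O) = 1 (x(O) = 4 - 1*3 = 4 - 3 = 1)
G(J) = -5 + J (G(J) = J + 1*(-5) = J - 5 = -5 + J)
29 + 9*G(D(2, m(-1, 1))) = 29 + 9*(-5 - 2) = 29 + 9*(-7) = 29 - 63 = -34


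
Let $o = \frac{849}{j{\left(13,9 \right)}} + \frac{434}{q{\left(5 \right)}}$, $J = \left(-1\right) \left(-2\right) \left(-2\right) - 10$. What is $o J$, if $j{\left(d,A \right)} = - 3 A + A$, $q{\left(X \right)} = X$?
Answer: $- \frac{8323}{15} \approx -554.87$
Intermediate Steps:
$j{\left(d,A \right)} = - 2 A$
$J = -14$ ($J = 2 \left(-2\right) - 10 = -4 - 10 = -14$)
$o = \frac{1189}{30}$ ($o = \frac{849}{\left(-2\right) 9} + \frac{434}{5} = \frac{849}{-18} + 434 \cdot \frac{1}{5} = 849 \left(- \frac{1}{18}\right) + \frac{434}{5} = - \frac{283}{6} + \frac{434}{5} = \frac{1189}{30} \approx 39.633$)
$o J = \frac{1189}{30} \left(-14\right) = - \frac{8323}{15}$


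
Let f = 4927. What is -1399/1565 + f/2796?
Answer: 3799151/4375740 ≈ 0.86823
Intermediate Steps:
-1399/1565 + f/2796 = -1399/1565 + 4927/2796 = 3799151/4375740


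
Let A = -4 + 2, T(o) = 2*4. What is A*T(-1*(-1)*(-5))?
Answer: -16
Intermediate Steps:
T(o) = 8
A = -2
A*T(-1*(-1)*(-5)) = -2*8 = -16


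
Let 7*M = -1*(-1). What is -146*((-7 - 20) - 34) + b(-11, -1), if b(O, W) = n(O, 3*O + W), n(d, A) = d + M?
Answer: 62266/7 ≈ 8895.1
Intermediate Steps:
M = 1/7 (M = (-1*(-1))/7 = (1/7)*1 = 1/7 ≈ 0.14286)
n(d, A) = 1/7 + d (n(d, A) = d + 1/7 = 1/7 + d)
b(O, W) = 1/7 + O
-146*((-7 - 20) - 34) + b(-11, -1) = -146*((-7 - 20) - 34) + (1/7 - 11) = -146*(-27 - 34) - 76/7 = -146*(-61) - 76/7 = 8906 - 76/7 = 62266/7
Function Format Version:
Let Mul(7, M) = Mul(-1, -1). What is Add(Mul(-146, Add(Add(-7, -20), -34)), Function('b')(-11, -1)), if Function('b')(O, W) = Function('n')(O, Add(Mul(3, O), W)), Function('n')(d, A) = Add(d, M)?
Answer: Rational(62266, 7) ≈ 8895.1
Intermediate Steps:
M = Rational(1, 7) (M = Mul(Rational(1, 7), Mul(-1, -1)) = Mul(Rational(1, 7), 1) = Rational(1, 7) ≈ 0.14286)
Function('n')(d, A) = Add(Rational(1, 7), d) (Function('n')(d, A) = Add(d, Rational(1, 7)) = Add(Rational(1, 7), d))
Function('b')(O, W) = Add(Rational(1, 7), O)
Add(Mul(-146, Add(Add(-7, -20), -34)), Function('b')(-11, -1)) = Add(Mul(-146, Add(Add(-7, -20), -34)), Add(Rational(1, 7), -11)) = Add(Mul(-146, Add(-27, -34)), Rational(-76, 7)) = Add(Mul(-146, -61), Rational(-76, 7)) = Add(8906, Rational(-76, 7)) = Rational(62266, 7)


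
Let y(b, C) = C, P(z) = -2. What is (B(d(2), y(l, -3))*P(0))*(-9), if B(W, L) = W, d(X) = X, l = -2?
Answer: 36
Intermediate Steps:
(B(d(2), y(l, -3))*P(0))*(-9) = (2*(-2))*(-9) = -4*(-9) = 36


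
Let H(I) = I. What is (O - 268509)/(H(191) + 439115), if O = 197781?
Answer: -5052/31379 ≈ -0.16100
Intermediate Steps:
(O - 268509)/(H(191) + 439115) = (197781 - 268509)/(191 + 439115) = -70728/439306 = -70728*1/439306 = -5052/31379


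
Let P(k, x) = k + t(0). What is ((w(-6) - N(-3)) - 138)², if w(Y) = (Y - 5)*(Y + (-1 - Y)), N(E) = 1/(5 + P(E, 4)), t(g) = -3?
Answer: 15876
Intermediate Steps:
P(k, x) = -3 + k (P(k, x) = k - 3 = -3 + k)
N(E) = 1/(2 + E) (N(E) = 1/(5 + (-3 + E)) = 1/(2 + E))
w(Y) = 5 - Y (w(Y) = (-5 + Y)*(-1) = 5 - Y)
((w(-6) - N(-3)) - 138)² = (((5 - 1*(-6)) - 1/(2 - 3)) - 138)² = (((5 + 6) - 1/(-1)) - 138)² = ((11 - 1*(-1)) - 138)² = ((11 + 1) - 138)² = (12 - 138)² = (-126)² = 15876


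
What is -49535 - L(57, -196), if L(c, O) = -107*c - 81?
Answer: -43355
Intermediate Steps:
L(c, O) = -81 - 107*c
-49535 - L(57, -196) = -49535 - (-81 - 107*57) = -49535 - (-81 - 6099) = -49535 - 1*(-6180) = -49535 + 6180 = -43355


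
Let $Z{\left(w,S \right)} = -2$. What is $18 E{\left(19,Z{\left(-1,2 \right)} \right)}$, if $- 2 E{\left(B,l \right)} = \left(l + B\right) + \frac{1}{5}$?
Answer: $- \frac{774}{5} \approx -154.8$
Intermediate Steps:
$E{\left(B,l \right)} = - \frac{1}{10} - \frac{B}{2} - \frac{l}{2}$ ($E{\left(B,l \right)} = - \frac{\left(l + B\right) + \frac{1}{5}}{2} = - \frac{\left(B + l\right) + \frac{1}{5}}{2} = - \frac{\frac{1}{5} + B + l}{2} = - \frac{1}{10} - \frac{B}{2} - \frac{l}{2}$)
$18 E{\left(19,Z{\left(-1,2 \right)} \right)} = 18 \left(- \frac{1}{10} - \frac{19}{2} - -1\right) = 18 \left(- \frac{1}{10} - \frac{19}{2} + 1\right) = 18 \left(- \frac{43}{5}\right) = - \frac{774}{5}$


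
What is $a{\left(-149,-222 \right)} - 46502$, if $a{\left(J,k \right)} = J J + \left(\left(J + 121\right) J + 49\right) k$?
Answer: $-961363$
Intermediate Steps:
$a{\left(J,k \right)} = J^{2} + k \left(49 + J \left(121 + J\right)\right)$ ($a{\left(J,k \right)} = J^{2} + \left(\left(121 + J\right) J + 49\right) k = J^{2} + \left(J \left(121 + J\right) + 49\right) k = J^{2} + \left(49 + J \left(121 + J\right)\right) k = J^{2} + k \left(49 + J \left(121 + J\right)\right)$)
$a{\left(-149,-222 \right)} - 46502 = \left(\left(-149\right)^{2} + 49 \left(-222\right) - 222 \left(-149\right)^{2} + 121 \left(-149\right) \left(-222\right)\right) - 46502 = \left(22201 - 10878 - 4928622 + 4002438\right) - 46502 = -914861 - 46502 = -961363$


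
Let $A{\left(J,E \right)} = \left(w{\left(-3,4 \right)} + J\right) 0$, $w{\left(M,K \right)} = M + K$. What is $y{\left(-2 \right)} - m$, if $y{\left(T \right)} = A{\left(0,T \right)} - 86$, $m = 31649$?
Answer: $-31735$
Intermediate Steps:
$w{\left(M,K \right)} = K + M$
$A{\left(J,E \right)} = 0$ ($A{\left(J,E \right)} = \left(\left(4 - 3\right) + J\right) 0 = \left(1 + J\right) 0 = 0$)
$y{\left(T \right)} = -86$ ($y{\left(T \right)} = 0 - 86 = -86$)
$y{\left(-2 \right)} - m = -86 - 31649 = -31735$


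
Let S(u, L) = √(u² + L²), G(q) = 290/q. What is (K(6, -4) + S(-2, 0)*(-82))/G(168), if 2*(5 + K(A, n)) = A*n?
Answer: -15204/145 ≈ -104.86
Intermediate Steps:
K(A, n) = -5 + A*n/2 (K(A, n) = -5 + (A*n)/2 = -5 + A*n/2)
S(u, L) = √(L² + u²)
(K(6, -4) + S(-2, 0)*(-82))/G(168) = ((-5 + (½)*6*(-4)) + √(0² + (-2)²)*(-82))/((290/168)) = ((-5 - 12) + √(0 + 4)*(-82))/((290*(1/168))) = (-17 + √4*(-82))/(145/84) = (-17 + 2*(-82))*(84/145) = (-17 - 164)*(84/145) = -181*84/145 = -15204/145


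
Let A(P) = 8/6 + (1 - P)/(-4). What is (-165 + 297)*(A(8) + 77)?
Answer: 10571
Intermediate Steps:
A(P) = 13/12 + P/4 (A(P) = 8*(1/6) + (1 - P)*(-1/4) = 4/3 + (-1/4 + P/4) = 13/12 + P/4)
(-165 + 297)*(A(8) + 77) = (-165 + 297)*((13/12 + (1/4)*8) + 77) = 132*((13/12 + 2) + 77) = 132*(37/12 + 77) = 132*(961/12) = 10571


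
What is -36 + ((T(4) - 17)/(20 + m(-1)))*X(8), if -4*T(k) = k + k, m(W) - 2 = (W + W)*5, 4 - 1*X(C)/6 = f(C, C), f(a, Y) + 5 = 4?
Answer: -167/2 ≈ -83.500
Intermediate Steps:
f(a, Y) = -1 (f(a, Y) = -5 + 4 = -1)
X(C) = 30 (X(C) = 24 - 6*(-1) = 24 + 6 = 30)
m(W) = 2 + 10*W (m(W) = 2 + (W + W)*5 = 2 + (2*W)*5 = 2 + 10*W)
T(k) = -k/2 (T(k) = -(k + k)/4 = -k/2)
-36 + ((T(4) - 17)/(20 + m(-1)))*X(8) = -36 + ((-1/2*4 - 17)/(20 + (2 + 10*(-1))))*30 = -36 + ((-2 - 17)/(20 + (2 - 10)))*30 = -36 - 19/(20 - 8)*30 = -36 - 19/12*30 = -36 - 95/2 = -167/2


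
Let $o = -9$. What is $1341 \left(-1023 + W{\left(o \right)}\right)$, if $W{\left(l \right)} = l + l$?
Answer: $-1395981$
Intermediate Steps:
$W{\left(l \right)} = 2 l$
$1341 \left(-1023 + W{\left(o \right)}\right) = 1341 \left(-1023 + 2 \left(-9\right)\right) = 1341 \left(-1023 - 18\right) = 1341 \left(-1041\right) = -1395981$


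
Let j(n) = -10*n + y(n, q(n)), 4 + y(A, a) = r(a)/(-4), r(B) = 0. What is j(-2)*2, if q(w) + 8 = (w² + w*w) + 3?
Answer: 32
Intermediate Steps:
q(w) = -5 + 2*w² (q(w) = -8 + ((w² + w*w) + 3) = -8 + ((w² + w²) + 3) = -8 + (2*w² + 3) = -8 + (3 + 2*w²) = -5 + 2*w²)
y(A, a) = -4 (y(A, a) = -4 + 0/(-4) = -4 + 0*(-¼) = -4 + 0 = -4)
j(n) = -4 - 10*n (j(n) = -10*n - 4 = -4 - 10*n)
j(-2)*2 = (-4 - 10*(-2))*2 = (-4 + 20)*2 = 16*2 = 32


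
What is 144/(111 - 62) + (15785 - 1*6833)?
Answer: 438792/49 ≈ 8954.9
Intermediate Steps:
144/(111 - 62) + (15785 - 1*6833) = 144/49 + (15785 - 6833) = (1/49)*144 + 8952 = 144/49 + 8952 = 438792/49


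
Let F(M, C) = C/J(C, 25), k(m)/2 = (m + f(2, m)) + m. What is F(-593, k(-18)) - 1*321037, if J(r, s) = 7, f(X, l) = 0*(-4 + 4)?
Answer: -2247331/7 ≈ -3.2105e+5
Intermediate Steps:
f(X, l) = 0 (f(X, l) = 0*0 = 0)
k(m) = 4*m (k(m) = 2*((m + 0) + m) = 2*(m + m) = 2*(2*m) = 4*m)
F(M, C) = C/7
F(-593, k(-18)) - 1*321037 = (4*(-18))/7 - 1*321037 = (⅐)*(-72) - 321037 = -72/7 - 321037 = -2247331/7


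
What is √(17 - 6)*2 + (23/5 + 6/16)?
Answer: 199/40 + 2*√11 ≈ 11.608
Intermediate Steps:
√(17 - 6)*2 + (23/5 + 6/16) = √11*2 + (23*(⅕) + 6*(1/16)) = 2*√11 + (23/5 + 3/8) = 2*√11 + 199/40 = 199/40 + 2*√11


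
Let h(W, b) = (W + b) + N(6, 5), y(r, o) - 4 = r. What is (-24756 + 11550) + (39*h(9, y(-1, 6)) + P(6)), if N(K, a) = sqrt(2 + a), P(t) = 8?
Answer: -12730 + 39*sqrt(7) ≈ -12627.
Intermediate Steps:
y(r, o) = 4 + r
h(W, b) = W + b + sqrt(7) (h(W, b) = (W + b) + sqrt(2 + 5) = (W + b) + sqrt(7) = W + b + sqrt(7))
(-24756 + 11550) + (39*h(9, y(-1, 6)) + P(6)) = (-24756 + 11550) + (39*(9 + (4 - 1) + sqrt(7)) + 8) = -13206 + (39*(9 + 3 + sqrt(7)) + 8) = -13206 + (39*(12 + sqrt(7)) + 8) = -13206 + ((468 + 39*sqrt(7)) + 8) = -13206 + (476 + 39*sqrt(7)) = -12730 + 39*sqrt(7)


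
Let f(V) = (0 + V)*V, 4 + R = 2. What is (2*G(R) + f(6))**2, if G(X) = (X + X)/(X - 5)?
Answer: 67600/49 ≈ 1379.6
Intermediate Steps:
R = -2 (R = -4 + 2 = -2)
f(V) = V**2 (f(V) = V*V = V**2)
G(X) = 2*X/(-5 + X) (G(X) = (2*X)/(-5 + X) = 2*X/(-5 + X))
(2*G(R) + f(6))**2 = (2*(2*(-2)/(-5 - 2)) + 6**2)**2 = (2*(2*(-2)/(-7)) + 36)**2 = (2*(2*(-2)*(-1/7)) + 36)**2 = (2*(4/7) + 36)**2 = (8/7 + 36)**2 = (260/7)**2 = 67600/49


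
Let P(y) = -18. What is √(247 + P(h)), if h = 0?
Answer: √229 ≈ 15.133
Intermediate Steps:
√(247 + P(h)) = √(247 - 18) = √229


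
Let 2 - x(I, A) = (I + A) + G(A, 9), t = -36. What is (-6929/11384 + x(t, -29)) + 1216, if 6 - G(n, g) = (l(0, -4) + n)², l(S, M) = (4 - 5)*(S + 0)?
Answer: 24104383/11384 ≈ 2117.4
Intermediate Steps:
l(S, M) = -S
G(n, g) = 6 - n² (G(n, g) = 6 - (-1*0 + n)² = 6 - (0 + n)² = 6 - n²)
x(I, A) = -4 + A² - A - I (x(I, A) = 2 - ((I + A) + (6 - A²)) = 2 - ((A + I) + (6 - A²)) = 2 - (6 + A + I - A²) = 2 + (-6 + A² - A - I) = -4 + A² - A - I)
(-6929/11384 + x(t, -29)) + 1216 = (-6929/11384 + (-4 + (-29)² - 1*(-29) - 1*(-36))) + 1216 = (-6929*1/11384 + (-4 + 841 + 29 + 36)) + 1216 = (-6929/11384 + 902) + 1216 = 10261439/11384 + 1216 = 24104383/11384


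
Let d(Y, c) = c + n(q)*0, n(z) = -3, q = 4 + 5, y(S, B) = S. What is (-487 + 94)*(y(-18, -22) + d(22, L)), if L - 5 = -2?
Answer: 5895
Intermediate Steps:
L = 3 (L = 5 - 2 = 3)
q = 9
d(Y, c) = c (d(Y, c) = c - 3*0 = c + 0 = c)
(-487 + 94)*(y(-18, -22) + d(22, L)) = (-487 + 94)*(-18 + 3) = -393*(-15) = 5895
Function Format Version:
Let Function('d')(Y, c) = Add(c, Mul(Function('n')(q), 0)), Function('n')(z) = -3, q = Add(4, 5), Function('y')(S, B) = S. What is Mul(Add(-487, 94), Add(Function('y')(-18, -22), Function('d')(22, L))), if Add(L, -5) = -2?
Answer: 5895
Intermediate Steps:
L = 3 (L = Add(5, -2) = 3)
q = 9
Function('d')(Y, c) = c (Function('d')(Y, c) = Add(c, Mul(-3, 0)) = Add(c, 0) = c)
Mul(Add(-487, 94), Add(Function('y')(-18, -22), Function('d')(22, L))) = Mul(Add(-487, 94), Add(-18, 3)) = Mul(-393, -15) = 5895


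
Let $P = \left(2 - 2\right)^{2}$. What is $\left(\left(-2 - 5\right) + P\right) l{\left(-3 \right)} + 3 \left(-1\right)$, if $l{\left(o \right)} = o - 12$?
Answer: $102$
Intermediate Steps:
$l{\left(o \right)} = -12 + o$ ($l{\left(o \right)} = o - 12 = -12 + o$)
$P = 0$ ($P = 0^{2} = 0$)
$\left(\left(-2 - 5\right) + P\right) l{\left(-3 \right)} + 3 \left(-1\right) = \left(\left(-2 - 5\right) + 0\right) \left(-12 - 3\right) + 3 \left(-1\right) = \left(-7 + 0\right) \left(-15\right) - 3 = \left(-7\right) \left(-15\right) - 3 = 105 - 3 = 102$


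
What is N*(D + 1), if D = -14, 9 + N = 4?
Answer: 65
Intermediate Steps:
N = -5 (N = -9 + 4 = -5)
N*(D + 1) = -5*(-14 + 1) = -5*(-13) = 65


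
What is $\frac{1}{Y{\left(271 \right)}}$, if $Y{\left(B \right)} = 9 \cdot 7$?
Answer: $\frac{1}{63} \approx 0.015873$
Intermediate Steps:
$Y{\left(B \right)} = 63$
$\frac{1}{Y{\left(271 \right)}} = \frac{1}{63}$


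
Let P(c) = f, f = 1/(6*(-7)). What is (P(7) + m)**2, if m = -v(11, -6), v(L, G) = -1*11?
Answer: 212521/1764 ≈ 120.48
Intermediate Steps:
f = -1/42 (f = 1/(-42) = -1/42 ≈ -0.023810)
P(c) = -1/42
v(L, G) = -11
m = 11 (m = -1*(-11) = 11)
(P(7) + m)**2 = (-1/42 + 11)**2 = (461/42)**2 = 212521/1764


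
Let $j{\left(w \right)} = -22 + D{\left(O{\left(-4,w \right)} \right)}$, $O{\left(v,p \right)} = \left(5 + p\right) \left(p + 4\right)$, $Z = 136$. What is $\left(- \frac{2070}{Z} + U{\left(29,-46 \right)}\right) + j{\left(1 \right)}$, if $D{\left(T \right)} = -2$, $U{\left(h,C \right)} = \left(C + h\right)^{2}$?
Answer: $\frac{16985}{68} \approx 249.78$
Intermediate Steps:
$O{\left(v,p \right)} = \left(4 + p\right) \left(5 + p\right)$ ($O{\left(v,p \right)} = \left(5 + p\right) \left(4 + p\right) = \left(4 + p\right) \left(5 + p\right)$)
$j{\left(w \right)} = -24$ ($j{\left(w \right)} = -22 - 2 = -24$)
$\left(- \frac{2070}{Z} + U{\left(29,-46 \right)}\right) + j{\left(1 \right)} = \left(- \frac{2070}{136} + \left(-46 + 29\right)^{2}\right) - 24 = \left(\left(-2070\right) \frac{1}{136} + \left(-17\right)^{2}\right) - 24 = \left(- \frac{1035}{68} + 289\right) - 24 = \frac{18617}{68} - 24 = \frac{16985}{68}$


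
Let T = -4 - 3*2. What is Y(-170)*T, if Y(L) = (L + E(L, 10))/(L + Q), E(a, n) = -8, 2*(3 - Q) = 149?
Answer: -3560/483 ≈ -7.3706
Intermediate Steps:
Q = -143/2 (Q = 3 - ½*149 = 3 - 149/2 = -143/2 ≈ -71.500)
Y(L) = (-8 + L)/(-143/2 + L) (Y(L) = (L - 8)/(L - 143/2) = (-8 + L)/(-143/2 + L))
T = -10 (T = -4 - 6 = -10)
Y(-170)*T = (2*(-8 - 170)/(-143 + 2*(-170)))*(-10) = (2*(-178)/(-143 - 340))*(-10) = (2*(-178)/(-483))*(-10) = (2*(-1/483)*(-178))*(-10) = (356/483)*(-10) = -3560/483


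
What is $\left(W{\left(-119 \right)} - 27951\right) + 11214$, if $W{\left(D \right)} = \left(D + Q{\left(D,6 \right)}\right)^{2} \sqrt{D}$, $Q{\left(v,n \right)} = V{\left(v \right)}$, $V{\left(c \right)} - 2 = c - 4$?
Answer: $-16737 + 57600 i \sqrt{119} \approx -16737.0 + 6.2834 \cdot 10^{5} i$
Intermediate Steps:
$V{\left(c \right)} = -2 + c$ ($V{\left(c \right)} = 2 + \left(c - 4\right) = 2 + \left(-4 + c\right) = -2 + c$)
$Q{\left(v,n \right)} = -2 + v$
$W{\left(D \right)} = \sqrt{D} \left(-2 + 2 D\right)^{2}$ ($W{\left(D \right)} = \left(D + \left(-2 + D\right)\right)^{2} \sqrt{D} = \left(-2 + 2 D\right)^{2} \sqrt{D} = \sqrt{D} \left(-2 + 2 D\right)^{2}$)
$\left(W{\left(-119 \right)} - 27951\right) + 11214 = \left(4 \sqrt{-119} \left(-1 - 119\right)^{2} - 27951\right) + 11214 = \left(4 i \sqrt{119} \left(-120\right)^{2} - 27951\right) + 11214 = \left(4 i \sqrt{119} \cdot 14400 - 27951\right) + 11214 = \left(57600 i \sqrt{119} - 27951\right) + 11214 = \left(-27951 + 57600 i \sqrt{119}\right) + 11214 = -16737 + 57600 i \sqrt{119}$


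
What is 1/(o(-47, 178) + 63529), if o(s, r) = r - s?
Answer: 1/63754 ≈ 1.5685e-5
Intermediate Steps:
1/(o(-47, 178) + 63529) = 1/((178 - 1*(-47)) + 63529) = 1/((178 + 47) + 63529) = 1/(225 + 63529) = 1/63754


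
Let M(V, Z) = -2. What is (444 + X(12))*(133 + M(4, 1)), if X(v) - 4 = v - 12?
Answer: 58688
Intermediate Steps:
X(v) = -8 + v (X(v) = 4 + (v - 12) = 4 + (-12 + v) = -8 + v)
(444 + X(12))*(133 + M(4, 1)) = (444 + (-8 + 12))*(133 - 2) = (444 + 4)*131 = 448*131 = 58688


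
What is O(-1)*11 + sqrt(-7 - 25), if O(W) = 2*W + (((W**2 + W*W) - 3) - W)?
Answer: -22 + 4*I*sqrt(2) ≈ -22.0 + 5.6569*I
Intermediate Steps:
O(W) = -3 + W + 2*W**2 (O(W) = 2*W + (((W**2 + W**2) - 3) - W) = 2*W + ((2*W**2 - 3) - W) = 2*W + ((-3 + 2*W**2) - W) = 2*W + (-3 - W + 2*W**2) = -3 + W + 2*W**2)
O(-1)*11 + sqrt(-7 - 25) = (-3 - 1 + 2*(-1)**2)*11 + sqrt(-7 - 25) = (-3 - 1 + 2*1)*11 + sqrt(-32) = (-3 - 1 + 2)*11 + 4*I*sqrt(2) = -2*11 + 4*I*sqrt(2) = -22 + 4*I*sqrt(2)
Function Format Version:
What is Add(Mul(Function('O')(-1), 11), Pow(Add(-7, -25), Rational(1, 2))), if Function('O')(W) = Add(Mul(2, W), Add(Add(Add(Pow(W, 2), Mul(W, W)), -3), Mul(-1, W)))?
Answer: Add(-22, Mul(4, I, Pow(2, Rational(1, 2)))) ≈ Add(-22.000, Mul(5.6569, I))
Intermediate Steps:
Function('O')(W) = Add(-3, W, Mul(2, Pow(W, 2))) (Function('O')(W) = Add(Mul(2, W), Add(Add(Add(Pow(W, 2), Pow(W, 2)), -3), Mul(-1, W))) = Add(Mul(2, W), Add(Add(Mul(2, Pow(W, 2)), -3), Mul(-1, W))) = Add(Mul(2, W), Add(Add(-3, Mul(2, Pow(W, 2))), Mul(-1, W))) = Add(Mul(2, W), Add(-3, Mul(-1, W), Mul(2, Pow(W, 2)))) = Add(-3, W, Mul(2, Pow(W, 2))))
Add(Mul(Function('O')(-1), 11), Pow(Add(-7, -25), Rational(1, 2))) = Add(Mul(Add(-3, -1, Mul(2, Pow(-1, 2))), 11), Pow(Add(-7, -25), Rational(1, 2))) = Add(Mul(Add(-3, -1, Mul(2, 1)), 11), Pow(-32, Rational(1, 2))) = Add(Mul(Add(-3, -1, 2), 11), Mul(4, I, Pow(2, Rational(1, 2)))) = Add(Mul(-2, 11), Mul(4, I, Pow(2, Rational(1, 2)))) = Add(-22, Mul(4, I, Pow(2, Rational(1, 2))))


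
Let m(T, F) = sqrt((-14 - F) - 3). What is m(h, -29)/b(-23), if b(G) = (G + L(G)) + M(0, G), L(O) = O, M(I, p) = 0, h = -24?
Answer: -sqrt(3)/23 ≈ -0.075307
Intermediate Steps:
m(T, F) = sqrt(-17 - F)
b(G) = 2*G (b(G) = (G + G) + 0 = 2*G + 0 = 2*G)
m(h, -29)/b(-23) = sqrt(-17 - 1*(-29))/((2*(-23))) = sqrt(-17 + 29)/(-46) = sqrt(12)*(-1/46) = (2*sqrt(3))*(-1/46) = -sqrt(3)/23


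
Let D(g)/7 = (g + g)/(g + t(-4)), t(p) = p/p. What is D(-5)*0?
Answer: 0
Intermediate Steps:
t(p) = 1
D(g) = 14*g/(1 + g) (D(g) = 7*((g + g)/(g + 1)) = 7*((2*g)/(1 + g)) = 7*(2*g/(1 + g)) = 14*g/(1 + g))
D(-5)*0 = (14*(-5)/(1 - 5))*0 = (14*(-5)/(-4))*0 = (14*(-5)*(-¼))*0 = (35/2)*0 = 0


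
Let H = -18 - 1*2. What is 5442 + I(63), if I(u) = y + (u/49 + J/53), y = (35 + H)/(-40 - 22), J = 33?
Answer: 125215215/23002 ≈ 5443.7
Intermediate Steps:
H = -20 (H = -18 - 2 = -20)
y = -15/62 (y = (35 - 20)/(-40 - 22) = 15/(-62) = 15*(-1/62) = -15/62 ≈ -0.24194)
I(u) = 1251/3286 + u/49 (I(u) = -15/62 + (u/49 + 33/53) = -15/62 + (33/53 + u/49) = 1251/3286 + u/49)
5442 + I(63) = 5442 + (1251/3286 + (1/49)*63) = 5442 + (1251/3286 + 9/7) = 5442 + 38331/23002 = 125215215/23002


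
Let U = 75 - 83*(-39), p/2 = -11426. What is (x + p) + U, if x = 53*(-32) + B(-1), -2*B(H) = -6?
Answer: -21233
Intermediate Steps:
p = -22852 (p = 2*(-11426) = -22852)
B(H) = 3 (B(H) = -1/2*(-6) = 3)
U = 3312 (U = 75 + 3237 = 3312)
x = -1693 (x = 53*(-32) + 3 = -1696 + 3 = -1693)
(x + p) + U = (-1693 - 22852) + 3312 = -24545 + 3312 = -21233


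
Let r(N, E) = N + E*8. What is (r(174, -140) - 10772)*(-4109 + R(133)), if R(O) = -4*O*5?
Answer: 79319142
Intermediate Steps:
r(N, E) = N + 8*E
R(O) = -20*O
(r(174, -140) - 10772)*(-4109 + R(133)) = ((174 + 8*(-140)) - 10772)*(-4109 - 20*133) = ((174 - 1120) - 10772)*(-4109 - 2660) = (-946 - 10772)*(-6769) = -11718*(-6769) = 79319142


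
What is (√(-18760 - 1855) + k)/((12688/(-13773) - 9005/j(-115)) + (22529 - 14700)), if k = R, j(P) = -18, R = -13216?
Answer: -1092143808/688238729 + 82638*I*√20615/688238729 ≈ -1.5869 + 0.01724*I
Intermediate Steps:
k = -13216
(√(-18760 - 1855) + k)/((12688/(-13773) - 9005/j(-115)) + (22529 - 14700)) = (√(-18760 - 1855) - 13216)/((12688/(-13773) - 9005/(-18)) + (22529 - 14700)) = (√(-20615) - 13216)/((12688*(-1/13773) - 9005*(-1/18)) + 7829) = (I*√20615 - 13216)/((-12688/13773 + 9005/18) + 7829) = (-13216 + I*√20615)/(41265827/82638 + 7829) = (-13216 + I*√20615)/(688238729/82638) = (-13216 + I*√20615)*(82638/688238729) = -1092143808/688238729 + 82638*I*√20615/688238729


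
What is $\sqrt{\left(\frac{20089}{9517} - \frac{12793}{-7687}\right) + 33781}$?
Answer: $\frac{\sqrt{180815198675282078217}}{73157179} \approx 183.81$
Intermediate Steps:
$\sqrt{\left(\frac{20089}{9517} - \frac{12793}{-7687}\right) + 33781} = \sqrt{\left(20089 \cdot \frac{1}{9517} - - \frac{12793}{7687}\right) + 33781} = \sqrt{\left(\frac{20089}{9517} + \frac{12793}{7687}\right) + 33781} = \sqrt{\frac{276175124}{73157179} + 33781} = \sqrt{\frac{2471598838923}{73157179}} = \frac{\sqrt{180815198675282078217}}{73157179}$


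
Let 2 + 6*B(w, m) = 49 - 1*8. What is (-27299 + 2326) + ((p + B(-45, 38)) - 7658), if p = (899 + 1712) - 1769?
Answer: -63565/2 ≈ -31783.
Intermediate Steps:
B(w, m) = 13/2 (B(w, m) = -⅓ + (49 - 1*8)/6 = -⅓ + (49 - 8)/6 = -⅓ + (⅙)*41 = -⅓ + 41/6 = 13/2)
p = 842 (p = 2611 - 1769 = 842)
(-27299 + 2326) + ((p + B(-45, 38)) - 7658) = (-27299 + 2326) + ((842 + 13/2) - 7658) = -24973 + (1697/2 - 7658) = -24973 - 13619/2 = -63565/2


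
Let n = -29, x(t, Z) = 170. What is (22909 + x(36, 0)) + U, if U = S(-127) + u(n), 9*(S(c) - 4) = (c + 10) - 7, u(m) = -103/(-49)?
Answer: 10174454/441 ≈ 23071.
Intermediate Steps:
u(m) = 103/49 (u(m) = -103*(-1/49) = 103/49)
S(c) = 13/3 + c/9 (S(c) = 4 + ((c + 10) - 7)/9 = 4 + ((10 + c) - 7)/9 = 4 + (3 + c)/9 = 4 + (⅓ + c/9) = 13/3 + c/9)
U = -3385/441 (U = (13/3 + (⅑)*(-127)) + 103/49 = (13/3 - 127/9) + 103/49 = -88/9 + 103/49 = -3385/441 ≈ -7.6757)
(22909 + x(36, 0)) + U = (22909 + 170) - 3385/441 = 23079 - 3385/441 = 10174454/441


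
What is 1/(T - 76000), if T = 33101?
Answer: -1/42899 ≈ -2.3311e-5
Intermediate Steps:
1/(T - 76000) = 1/(33101 - 76000) = 1/(-42899) = -1/42899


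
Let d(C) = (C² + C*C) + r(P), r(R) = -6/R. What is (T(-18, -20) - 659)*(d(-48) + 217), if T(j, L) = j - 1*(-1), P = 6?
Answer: -3261024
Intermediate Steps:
T(j, L) = 1 + j (T(j, L) = j + 1 = 1 + j)
d(C) = -1 + 2*C² (d(C) = (C² + C*C) - 6/6 = (C² + C²) - 6*⅙ = 2*C² - 1 = -1 + 2*C²)
(T(-18, -20) - 659)*(d(-48) + 217) = ((1 - 18) - 659)*((-1 + 2*(-48)²) + 217) = (-17 - 659)*((-1 + 2*2304) + 217) = -676*((-1 + 4608) + 217) = -676*(4607 + 217) = -676*4824 = -3261024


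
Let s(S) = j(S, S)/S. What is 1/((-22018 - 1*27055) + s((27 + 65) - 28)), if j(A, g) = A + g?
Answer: -1/49071 ≈ -2.0379e-5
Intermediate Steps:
s(S) = 2 (s(S) = (S + S)/S = (2*S)/S = 2)
1/((-22018 - 1*27055) + s((27 + 65) - 28)) = 1/((-22018 - 1*27055) + 2) = 1/((-22018 - 27055) + 2) = 1/(-49073 + 2) = 1/(-49071) = -1/49071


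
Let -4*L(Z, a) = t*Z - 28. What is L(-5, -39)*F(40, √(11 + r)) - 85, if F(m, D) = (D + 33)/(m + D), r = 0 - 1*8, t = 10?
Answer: -220127/3194 + 273*√3/3194 ≈ -68.771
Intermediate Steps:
r = -8 (r = 0 - 8 = -8)
F(m, D) = (33 + D)/(D + m)
L(Z, a) = 7 - 5*Z/2 (L(Z, a) = -(10*Z - 28)/4 = -(-28 + 10*Z)/4 = 7 - 5*Z/2)
L(-5, -39)*F(40, √(11 + r)) - 85 = (7 - 5/2*(-5))*((33 + √(11 - 8))/(√(11 - 8) + 40)) - 85 = (7 + 25/2)*((33 + √3)/(√3 + 40)) - 85 = 39*((33 + √3)/(40 + √3))/2 - 85 = 39*(33 + √3)/(2*(40 + √3)) - 85 = -85 + 39*(33 + √3)/(2*(40 + √3))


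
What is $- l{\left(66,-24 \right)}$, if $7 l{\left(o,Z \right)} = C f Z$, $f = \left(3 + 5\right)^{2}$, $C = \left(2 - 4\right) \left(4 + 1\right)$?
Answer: $- \frac{15360}{7} \approx -2194.3$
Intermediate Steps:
$C = -10$ ($C = \left(-2\right) 5 = -10$)
$f = 64$ ($f = 8^{2} = 64$)
$l{\left(o,Z \right)} = - \frac{640 Z}{7}$ ($l{\left(o,Z \right)} = \frac{\left(-10\right) 64 Z}{7} = \frac{\left(-640\right) Z}{7} = - \frac{640 Z}{7}$)
$- l{\left(66,-24 \right)} = - \frac{\left(-640\right) \left(-24\right)}{7} = \left(-1\right) \frac{15360}{7} = - \frac{15360}{7}$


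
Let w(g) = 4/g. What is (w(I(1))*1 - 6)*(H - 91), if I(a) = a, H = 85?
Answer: 12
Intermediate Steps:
(w(I(1))*1 - 6)*(H - 91) = ((4/1)*1 - 6)*(85 - 91) = ((4*1)*1 - 6)*(-6) = (4*1 - 6)*(-6) = (4 - 6)*(-6) = -2*(-6) = 12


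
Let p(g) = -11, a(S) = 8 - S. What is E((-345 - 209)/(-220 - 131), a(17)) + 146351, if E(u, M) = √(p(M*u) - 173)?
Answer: 146351 + 2*I*√46 ≈ 1.4635e+5 + 13.565*I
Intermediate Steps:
E(u, M) = 2*I*√46 (E(u, M) = √(-11 - 173) = √(-184) = 2*I*√46)
E((-345 - 209)/(-220 - 131), a(17)) + 146351 = 2*I*√46 + 146351 = 146351 + 2*I*√46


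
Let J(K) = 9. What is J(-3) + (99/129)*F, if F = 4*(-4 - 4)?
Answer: -669/43 ≈ -15.558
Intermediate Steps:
F = -32 (F = 4*(-8) = -32)
J(-3) + (99/129)*F = 9 + (99/129)*(-32) = 9 + (99*(1/129))*(-32) = 9 + (33/43)*(-32) = 9 - 1056/43 = -669/43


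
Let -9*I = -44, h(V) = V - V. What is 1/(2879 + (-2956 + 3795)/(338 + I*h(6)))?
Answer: 338/973941 ≈ 0.00034704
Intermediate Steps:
h(V) = 0
I = 44/9 (I = -⅑*(-44) = 44/9 ≈ 4.8889)
1/(2879 + (-2956 + 3795)/(338 + I*h(6))) = 1/(2879 + (-2956 + 3795)/(338 + (44/9)*0)) = 1/(2879 + 839/(338 + 0)) = 1/(2879 + 839/338) = 1/(973941/338) = 338/973941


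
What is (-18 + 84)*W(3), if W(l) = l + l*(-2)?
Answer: -198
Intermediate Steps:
W(l) = -l (W(l) = l - 2*l = -l)
(-18 + 84)*W(3) = (-18 + 84)*(-1*3) = 66*(-3) = -198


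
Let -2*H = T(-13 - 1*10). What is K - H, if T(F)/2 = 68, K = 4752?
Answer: 4820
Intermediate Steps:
T(F) = 136 (T(F) = 2*68 = 136)
H = -68 (H = -1/2*136 = -68)
K - H = 4752 - 1*(-68) = 4752 + 68 = 4820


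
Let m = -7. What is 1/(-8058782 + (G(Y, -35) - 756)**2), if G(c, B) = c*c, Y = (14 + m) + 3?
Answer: -1/7628446 ≈ -1.3109e-7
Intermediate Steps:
Y = 10 (Y = (14 - 7) + 3 = 7 + 3 = 10)
G(c, B) = c**2
1/(-8058782 + (G(Y, -35) - 756)**2) = 1/(-8058782 + (10**2 - 756)**2) = 1/(-8058782 + (100 - 756)**2) = 1/(-8058782 + (-656)**2) = 1/(-8058782 + 430336) = 1/(-7628446) = -1/7628446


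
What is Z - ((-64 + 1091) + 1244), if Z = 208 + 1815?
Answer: -248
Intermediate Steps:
Z = 2023
Z - ((-64 + 1091) + 1244) = 2023 - ((-64 + 1091) + 1244) = 2023 - (1027 + 1244) = 2023 - 1*2271 = 2023 - 2271 = -248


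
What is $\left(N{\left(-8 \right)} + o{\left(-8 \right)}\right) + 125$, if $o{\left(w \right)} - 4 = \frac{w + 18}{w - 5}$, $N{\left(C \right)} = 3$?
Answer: $\frac{1706}{13} \approx 131.23$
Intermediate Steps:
$o{\left(w \right)} = 4 + \frac{18 + w}{-5 + w}$ ($o{\left(w \right)} = 4 + \frac{w + 18}{w - 5} = 4 + \frac{18 + w}{-5 + w}$)
$\left(N{\left(-8 \right)} + o{\left(-8 \right)}\right) + 125 = \left(3 + \frac{-2 + 5 \left(-8\right)}{-5 - 8}\right) + 125 = \left(3 + \frac{-2 - 40}{-13}\right) + 125 = \left(3 - - \frac{42}{13}\right) + 125 = \left(3 + \frac{42}{13}\right) + 125 = \frac{81}{13} + 125 = \frac{1706}{13}$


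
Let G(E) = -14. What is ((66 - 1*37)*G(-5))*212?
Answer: -86072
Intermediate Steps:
((66 - 1*37)*G(-5))*212 = ((66 - 1*37)*(-14))*212 = ((66 - 37)*(-14))*212 = (29*(-14))*212 = -406*212 = -86072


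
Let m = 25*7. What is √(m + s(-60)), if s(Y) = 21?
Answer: 14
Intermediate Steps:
m = 175
√(m + s(-60)) = √(175 + 21) = √196 = 14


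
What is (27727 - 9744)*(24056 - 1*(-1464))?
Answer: 458926160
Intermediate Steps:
(27727 - 9744)*(24056 - 1*(-1464)) = 17983*(24056 + 1464) = 17983*25520 = 458926160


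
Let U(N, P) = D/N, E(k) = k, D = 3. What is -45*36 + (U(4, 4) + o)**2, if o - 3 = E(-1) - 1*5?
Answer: -25839/16 ≈ -1614.9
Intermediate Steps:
U(N, P) = 3/N
o = -3 (o = 3 + (-1 - 1*5) = 3 + (-1 - 5) = 3 - 6 = -3)
-45*36 + (U(4, 4) + o)**2 = -45*36 + (3/4 - 3)**2 = -1620 + (3*(1/4) - 3)**2 = -1620 + (3/4 - 3)**2 = -1620 + (-9/4)**2 = -1620 + 81/16 = -25839/16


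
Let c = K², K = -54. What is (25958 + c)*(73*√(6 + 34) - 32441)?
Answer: -936701434 + 4215604*√10 ≈ -9.2337e+8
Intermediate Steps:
c = 2916 (c = (-54)² = 2916)
(25958 + c)*(73*√(6 + 34) - 32441) = (25958 + 2916)*(73*√(6 + 34) - 32441) = 28874*(73*√40 - 32441) = 28874*(73*(2*√10) - 32441) = 28874*(146*√10 - 32441) = 28874*(-32441 + 146*√10) = -936701434 + 4215604*√10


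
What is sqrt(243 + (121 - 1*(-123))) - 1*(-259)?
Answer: 259 + sqrt(487) ≈ 281.07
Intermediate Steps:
sqrt(243 + (121 - 1*(-123))) - 1*(-259) = sqrt(243 + (121 + 123)) + 259 = sqrt(243 + 244) + 259 = sqrt(487) + 259 = 259 + sqrt(487)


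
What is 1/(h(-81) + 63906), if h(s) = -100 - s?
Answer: 1/63887 ≈ 1.5653e-5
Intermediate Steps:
1/(h(-81) + 63906) = 1/((-100 - 1*(-81)) + 63906) = 1/((-100 + 81) + 63906) = 1/(-19 + 63906) = 1/63887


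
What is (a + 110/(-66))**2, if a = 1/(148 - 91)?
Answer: 8836/3249 ≈ 2.7196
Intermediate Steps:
a = 1/57 ≈ 0.017544
(a + 110/(-66))**2 = (1/57 + 110/(-66))**2 = (1/57 + 110*(-1/66))**2 = (1/57 - 5/3)**2 = (-94/57)**2 = 8836/3249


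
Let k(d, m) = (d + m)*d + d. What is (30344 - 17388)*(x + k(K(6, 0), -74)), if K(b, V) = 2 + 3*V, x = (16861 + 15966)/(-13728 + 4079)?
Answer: -18177073660/9649 ≈ -1.8838e+6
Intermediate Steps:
x = -32827/9649 (x = 32827/(-9649) = 32827*(-1/9649) = -32827/9649 ≈ -3.4021)
k(d, m) = d + d*(d + m) (k(d, m) = d*(d + m) + d = d + d*(d + m))
(30344 - 17388)*(x + k(K(6, 0), -74)) = (30344 - 17388)*(-32827/9649 + (2 + 3*0)*(1 + (2 + 3*0) - 74)) = 12956*(-32827/9649 + (2 + 0)*(1 + (2 + 0) - 74)) = 12956*(-32827/9649 + 2*(1 + 2 - 74)) = 12956*(-32827/9649 + 2*(-71)) = 12956*(-32827/9649 - 142) = 12956*(-1402985/9649) = -18177073660/9649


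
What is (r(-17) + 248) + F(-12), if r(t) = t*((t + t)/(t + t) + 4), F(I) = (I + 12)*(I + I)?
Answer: 163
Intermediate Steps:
F(I) = 2*I*(12 + I) (F(I) = (12 + I)*(2*I) = 2*I*(12 + I))
r(t) = 5*t (r(t) = t*((2*t)/((2*t)) + 4) = t*((2*t)*(1/(2*t)) + 4) = t*(1 + 4) = t*5 = 5*t)
(r(-17) + 248) + F(-12) = (5*(-17) + 248) + 2*(-12)*(12 - 12) = (-85 + 248) + 2*(-12)*0 = 163 + 0 = 163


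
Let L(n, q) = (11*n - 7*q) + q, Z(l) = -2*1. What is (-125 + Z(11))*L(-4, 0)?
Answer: 5588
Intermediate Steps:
Z(l) = -2
L(n, q) = -6*q + 11*n (L(n, q) = (-7*q + 11*n) + q = -6*q + 11*n)
(-125 + Z(11))*L(-4, 0) = (-125 - 2)*(-6*0 + 11*(-4)) = -127*(0 - 44) = -127*(-44) = 5588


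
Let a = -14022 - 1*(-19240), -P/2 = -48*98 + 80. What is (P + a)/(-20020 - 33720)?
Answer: -7233/26870 ≈ -0.26919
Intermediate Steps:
P = 9248 (P = -2*(-48*98 + 80) = -2*(-4704 + 80) = -2*(-4624) = 9248)
a = 5218 (a = -14022 + 19240 = 5218)
(P + a)/(-20020 - 33720) = (9248 + 5218)/(-20020 - 33720) = 14466/(-53740) = 14466*(-1/53740) = -7233/26870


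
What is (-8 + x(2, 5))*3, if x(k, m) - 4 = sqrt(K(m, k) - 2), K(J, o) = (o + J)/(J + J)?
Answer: -12 + 3*I*sqrt(130)/10 ≈ -12.0 + 3.4205*I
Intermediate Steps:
K(J, o) = (J + o)/(2*J) (K(J, o) = (J + o)/((2*J)) = (J + o)*(1/(2*J)) = (J + o)/(2*J))
x(k, m) = 4 + sqrt(-2 + (k + m)/(2*m)) (x(k, m) = 4 + sqrt((m + k)/(2*m) - 2) = 4 + sqrt((k + m)/(2*m) - 2) = 4 + sqrt(-2 + (k + m)/(2*m)))
(-8 + x(2, 5))*3 = (-8 + (4 + sqrt(-6 + 2*2/5)/2))*3 = (-8 + (4 + sqrt(-6 + 2*2*(1/5))/2))*3 = (-8 + (4 + sqrt(-6 + 4/5)/2))*3 = (-8 + (4 + sqrt(-26/5)/2))*3 = (-8 + (4 + (I*sqrt(130)/5)/2))*3 = (-8 + (4 + I*sqrt(130)/10))*3 = (-4 + I*sqrt(130)/10)*3 = -12 + 3*I*sqrt(130)/10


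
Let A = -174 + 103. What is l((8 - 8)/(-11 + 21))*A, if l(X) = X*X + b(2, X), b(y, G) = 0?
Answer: 0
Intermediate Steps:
l(X) = X**2 (l(X) = X*X + 0 = X**2 + 0 = X**2)
A = -71
l((8 - 8)/(-11 + 21))*A = ((8 - 8)/(-11 + 21))**2*(-71) = (0/10)**2*(-71) = (0*(1/10))**2*(-71) = 0**2*(-71) = 0*(-71) = 0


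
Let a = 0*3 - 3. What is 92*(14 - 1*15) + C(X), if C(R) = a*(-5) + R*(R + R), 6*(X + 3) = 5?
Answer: -1217/18 ≈ -67.611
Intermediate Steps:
X = -13/6 (X = -3 + (⅙)*5 = -3 + ⅚ = -13/6 ≈ -2.1667)
a = -3 (a = 0 - 3 = -3)
C(R) = 15 + 2*R² (C(R) = -3*(-5) + R*(R + R) = 15 + R*(2*R) = 15 + 2*R²)
92*(14 - 1*15) + C(X) = 92*(14 - 1*15) + (15 + 2*(-13/6)²) = 92*(14 - 15) + (15 + 2*(169/36)) = 92*(-1) + (15 + 169/18) = -92 + 439/18 = -1217/18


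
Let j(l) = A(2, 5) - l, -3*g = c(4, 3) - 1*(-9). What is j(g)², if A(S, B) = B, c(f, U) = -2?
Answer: 484/9 ≈ 53.778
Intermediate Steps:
g = -7/3 (g = -(-2 - 1*(-9))/3 = -(-2 + 9)/3 = -⅓*7 = -7/3 ≈ -2.3333)
j(l) = 5 - l
j(g)² = (5 - 1*(-7/3))² = (5 + 7/3)² = (22/3)² = 484/9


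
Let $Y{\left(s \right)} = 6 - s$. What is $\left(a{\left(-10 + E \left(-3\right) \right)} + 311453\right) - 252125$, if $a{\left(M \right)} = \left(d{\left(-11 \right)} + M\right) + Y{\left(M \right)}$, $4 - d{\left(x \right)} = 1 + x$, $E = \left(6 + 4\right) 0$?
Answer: $59348$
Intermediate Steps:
$E = 0$ ($E = 10 \cdot 0 = 0$)
$d{\left(x \right)} = 3 - x$ ($d{\left(x \right)} = 4 - \left(1 + x\right) = 3 - x$)
$a{\left(M \right)} = 20$ ($a{\left(M \right)} = \left(\left(3 - -11\right) + M\right) - \left(-6 + M\right) = \left(\left(3 + 11\right) + M\right) - \left(-6 + M\right) = \left(14 + M\right) - \left(-6 + M\right) = 20$)
$\left(a{\left(-10 + E \left(-3\right) \right)} + 311453\right) - 252125 = \left(20 + 311453\right) - 252125 = 311473 - 252125 = 59348$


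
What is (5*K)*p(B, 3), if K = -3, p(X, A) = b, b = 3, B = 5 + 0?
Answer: -45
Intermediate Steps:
B = 5
p(X, A) = 3
(5*K)*p(B, 3) = (5*(-3))*3 = -15*3 = -45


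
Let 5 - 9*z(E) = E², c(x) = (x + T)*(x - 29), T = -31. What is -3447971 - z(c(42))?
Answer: -31011295/9 ≈ -3.4457e+6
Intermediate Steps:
c(x) = (-31 + x)*(-29 + x) (c(x) = (x - 31)*(x - 29) = (-31 + x)*(-29 + x))
z(E) = 5/9 - E²/9
-3447971 - z(c(42)) = -3447971 - (5/9 - (899 + 42² - 60*42)²/9) = -3447971 - (5/9 - (899 + 1764 - 2520)²/9) = -3447971 - (5/9 - ⅑*143²) = -3447971 - (5/9 - ⅑*20449) = -3447971 - (5/9 - 20449/9) = -3447971 - 1*(-20444/9) = -3447971 + 20444/9 = -31011295/9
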